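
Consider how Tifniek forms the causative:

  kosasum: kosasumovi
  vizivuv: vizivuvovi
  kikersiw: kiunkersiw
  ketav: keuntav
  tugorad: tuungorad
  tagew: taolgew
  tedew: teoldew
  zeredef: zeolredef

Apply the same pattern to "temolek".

teolmolek

vizivuv and ketav both end in -v yet inflect differently (vizivuvovi, keuntav), so the final letter is not what conditions the rule; the last vowel is.
"temolek" has last vowel 'e'. The stems whose last vowel is 'e' (tagew → taolgew, tedew → teoldew, zeredef → zeolredef) insert -ol- after the first vowel.
So temolek → teolmolek.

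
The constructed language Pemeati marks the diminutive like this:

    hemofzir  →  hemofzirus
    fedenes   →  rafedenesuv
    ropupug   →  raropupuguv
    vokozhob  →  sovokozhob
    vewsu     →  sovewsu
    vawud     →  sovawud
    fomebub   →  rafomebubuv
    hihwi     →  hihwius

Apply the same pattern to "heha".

hehaus

vokozhob and fomebub both end in -b yet inflect differently (sovokozhob, rafomebubuv), so the final letter is not what conditions the rule; the first letter is.
"heha" begins with h-. The stems beginning with h- (hihwi → hihwius, hemofzir → hemofzirus) add -us.
The other patterns: stems beginning with v- add the prefix so-; stems beginning with f- or r- add ra- … -uv around the stem.
So heha → hehaus.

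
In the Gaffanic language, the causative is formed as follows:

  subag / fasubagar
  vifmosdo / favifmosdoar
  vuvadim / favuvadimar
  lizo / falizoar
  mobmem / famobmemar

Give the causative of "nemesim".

fanemesimar

Every pair shown (subag → fasubagar, vifmosdo → favifmosdoar, vuvadim → favuvadimar, …) follows the same rule: add fa- … -ar around the stem.
So nemesim → fanemesimar.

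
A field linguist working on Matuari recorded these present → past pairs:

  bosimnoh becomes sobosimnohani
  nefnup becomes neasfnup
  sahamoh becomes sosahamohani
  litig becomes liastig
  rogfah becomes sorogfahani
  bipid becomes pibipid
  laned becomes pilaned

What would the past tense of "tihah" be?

bipid and litig both have last vowel 'i' yet inflect differently (pibipid, liastig), so the last vowel is not what conditions the rule; the final letter is.
"tihah" ends in -h. The stems ending in -h (bosimnoh → sobosimnohani, sahamoh → sosahamohani, rogfah → sorogfahani) add so- … -ani around the stem.
The other patterns: stems ending in -d add the prefix pi-; stems ending in -g or -p insert -as- after the first vowel.
So tihah → sotihahani.

sotihahani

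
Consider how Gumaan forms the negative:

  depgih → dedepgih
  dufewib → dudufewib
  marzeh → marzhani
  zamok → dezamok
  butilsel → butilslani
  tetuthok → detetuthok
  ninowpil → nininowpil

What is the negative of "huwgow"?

dehuwgow

butilsel and ninowpil both end in -l yet inflect differently (butilslani, nininowpil), so the final letter is not what conditions the rule; the last vowel is.
"huwgow" has last vowel 'o'. The stems whose last vowel is 'o' (zamok → dezamok, tetuthok → detetuthok) add the prefix de-.
So huwgow → dehuwgow.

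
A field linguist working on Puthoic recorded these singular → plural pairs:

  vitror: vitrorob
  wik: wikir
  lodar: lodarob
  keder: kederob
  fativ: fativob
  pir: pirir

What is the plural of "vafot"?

vafotob

"vafot" has 2 vowels. The stems with 2 vowels (lodar → lodarob, keder → kederob, vitror → vitrorob) add -ob.
So vafot → vafotob.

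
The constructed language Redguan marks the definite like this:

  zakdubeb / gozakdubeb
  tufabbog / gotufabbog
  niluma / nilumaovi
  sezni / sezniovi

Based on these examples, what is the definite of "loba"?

zakdubeb and niluma both have 3 vowels yet inflect differently (gozakdubeb, nilumaovi), so the number of vowels is not what conditions the rule; whether the stem ends in a vowel or a consonant is.
"loba" ends in a vowel. The stems ending in a vowel (niluma → nilumaovi, sezni → sezniovi) add -ovi.
The other pattern: stems ending in a consonant add the prefix go-.
So loba → lobaovi.

lobaovi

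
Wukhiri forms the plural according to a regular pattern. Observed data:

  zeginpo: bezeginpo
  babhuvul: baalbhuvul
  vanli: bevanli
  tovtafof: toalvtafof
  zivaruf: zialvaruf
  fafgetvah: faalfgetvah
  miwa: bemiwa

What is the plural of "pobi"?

fafgetvah and miwa both have last vowel 'a' yet inflect differently (faalfgetvah, bemiwa), so the last vowel is not what conditions the rule; whether the stem ends in a vowel or a consonant is.
"pobi" ends in a vowel. The stems ending in a vowel (miwa → bemiwa, zeginpo → bezeginpo, vanli → bevanli) add the prefix be-.
So pobi → bepobi.

bepobi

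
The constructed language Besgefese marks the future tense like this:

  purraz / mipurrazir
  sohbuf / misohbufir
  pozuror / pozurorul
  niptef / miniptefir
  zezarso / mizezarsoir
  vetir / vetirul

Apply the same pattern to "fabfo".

mifabfoir

"fabfo" ends in -o. The one such stem in the data (zezarso → mizezarsoir) adds mi- … -ir around the stem, so the same rule applies.
So fabfo → mifabfoir.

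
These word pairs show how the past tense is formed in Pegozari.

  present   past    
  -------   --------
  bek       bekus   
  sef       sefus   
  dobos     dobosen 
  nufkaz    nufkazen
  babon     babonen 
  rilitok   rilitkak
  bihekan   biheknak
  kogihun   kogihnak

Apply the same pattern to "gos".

bek and rilitok both end in -k yet inflect differently (bekus, rilitkak), so the final letter is not what conditions the rule; the number of vowels is.
"gos" has 1 vowel. The stems with 1 vowel (bek → bekus, sef → sefus) add -us.
The other patterns: stems with 2 vowels add -en; stems with 3 vowels delete the last vowel and add -ak.
So gos → gosus.

gosus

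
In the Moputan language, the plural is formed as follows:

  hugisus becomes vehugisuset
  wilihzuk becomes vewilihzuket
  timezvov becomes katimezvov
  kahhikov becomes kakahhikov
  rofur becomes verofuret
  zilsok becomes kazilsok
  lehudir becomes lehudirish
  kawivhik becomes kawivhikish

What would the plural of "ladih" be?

ladihish

"ladih" has last vowel 'i'. The stems whose last vowel is 'i' (lehudir → lehudirish, kawivhik → kawivhikish) add -ish.
So ladih → ladihish.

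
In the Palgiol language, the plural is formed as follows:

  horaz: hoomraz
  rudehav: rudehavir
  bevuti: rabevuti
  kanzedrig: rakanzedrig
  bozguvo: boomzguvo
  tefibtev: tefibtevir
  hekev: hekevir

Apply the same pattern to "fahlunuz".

faomhlunuz

"fahlunuz" ends in -z. The one such stem in the data (horaz → hoomraz) inserts -om- after the first vowel (as does bozguvo), so the same rule applies.
The other patterns: stems ending in -v add -ir; stems ending in -g or -i add the prefix ra-.
So fahlunuz → faomhlunuz.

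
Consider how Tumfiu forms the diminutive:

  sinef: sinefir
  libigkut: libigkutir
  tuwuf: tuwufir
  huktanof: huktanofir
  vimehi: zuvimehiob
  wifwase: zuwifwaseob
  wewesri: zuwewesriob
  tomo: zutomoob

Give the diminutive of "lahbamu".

"lahbamu" ends in a vowel. The stems ending in a vowel (vimehi → zuvimehiob, wifwase → zuwifwaseob, wewesri → zuwewesriob) add zu- … -ob around the stem.
So lahbamu → zulahbamuob.

zulahbamuob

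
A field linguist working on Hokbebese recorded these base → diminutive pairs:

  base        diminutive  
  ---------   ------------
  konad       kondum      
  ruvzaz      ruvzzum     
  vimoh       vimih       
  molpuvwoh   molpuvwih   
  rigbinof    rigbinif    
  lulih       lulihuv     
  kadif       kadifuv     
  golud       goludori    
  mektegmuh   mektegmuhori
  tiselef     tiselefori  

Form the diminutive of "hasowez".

hasowezori

vimoh and lulih both end in -h yet inflect differently (vimih, lulihuv), so the final letter is not what conditions the rule; the last vowel is.
"hasowez" has last vowel 'e'. The one such stem in the data (tiselef → tiselefori) adds -ori, so the same rule applies.
The other patterns: stems whose last vowel is 'a' delete the last vowel and add -um; stems whose last vowel is 'o' change the last vowel to 'i'; stems whose last vowel is 'i' add -uv.
So hasowez → hasowezori.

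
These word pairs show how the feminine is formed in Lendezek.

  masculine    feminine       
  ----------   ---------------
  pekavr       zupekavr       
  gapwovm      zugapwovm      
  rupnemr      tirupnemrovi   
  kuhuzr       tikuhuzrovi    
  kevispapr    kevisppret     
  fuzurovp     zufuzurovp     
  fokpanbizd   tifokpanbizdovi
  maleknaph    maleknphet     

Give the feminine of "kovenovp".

pekavr and rupnemr both end in -r yet inflect differently (zupekavr, tirupnemrovi), so the final letter is not what conditions the rule; the second-to-last letter is.
"kovenovp" has second-to-last letter 'v'. The stems whose second-to-last letter is 'v' (fuzurovp → zufuzurovp, gapwovm → zugapwovm, pekavr → zupekavr) add the prefix zu-.
The other patterns: stems whose second-to-last letter is 'm' or 'z' add ti- … -ovi around the stem; stems whose second-to-last letter is 'p' delete the last vowel and add -et.
So kovenovp → zukovenovp.

zukovenovp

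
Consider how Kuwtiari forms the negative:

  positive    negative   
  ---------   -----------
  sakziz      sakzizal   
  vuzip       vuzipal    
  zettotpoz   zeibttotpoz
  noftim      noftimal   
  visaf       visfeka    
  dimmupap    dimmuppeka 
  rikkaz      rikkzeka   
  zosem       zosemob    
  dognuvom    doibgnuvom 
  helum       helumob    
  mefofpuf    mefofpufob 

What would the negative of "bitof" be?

sakziz and rikkaz both end in -z yet inflect differently (sakzizal, rikkzeka), so the final letter is not what conditions the rule; the last vowel is.
"bitof" has last vowel 'o'. The stems whose last vowel is 'o' (zettotpoz → zeibttotpoz, dognuvom → doibgnuvom) insert -ib- after the first vowel.
So bitof → biibtof.

biibtof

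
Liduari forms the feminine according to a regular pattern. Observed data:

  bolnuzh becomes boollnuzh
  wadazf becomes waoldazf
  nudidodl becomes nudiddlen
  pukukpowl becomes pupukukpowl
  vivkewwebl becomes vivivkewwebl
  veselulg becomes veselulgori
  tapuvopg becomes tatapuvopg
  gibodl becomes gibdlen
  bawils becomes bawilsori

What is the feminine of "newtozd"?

veselulg and tapuvopg both end in -g yet inflect differently (veselulgori, tatapuvopg), so the final letter is not what conditions the rule; the second-to-last letter is.
"newtozd" has second-to-last letter 'z'. The stems whose second-to-last letter is 'z' (bolnuzh → boollnuzh, wadazf → waoldazf) insert -ol- after the first vowel.
The other patterns: stems whose second-to-last letter is 'l' add -ori; stems whose second-to-last letter is 'd' delete the last vowel and add -en; stems whose second-to-last letter is 'b', 'p' or 'w' repeat the first consonant+vowel as a prefix.
So newtozd → neolwtozd.

neolwtozd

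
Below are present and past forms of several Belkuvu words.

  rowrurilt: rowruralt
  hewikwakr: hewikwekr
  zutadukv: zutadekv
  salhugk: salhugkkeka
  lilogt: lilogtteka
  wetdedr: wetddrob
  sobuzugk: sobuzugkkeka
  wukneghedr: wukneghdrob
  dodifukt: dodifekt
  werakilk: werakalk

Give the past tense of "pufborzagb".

pufborzagbbeka

"pufborzagb" has second-to-last letter 'g'. The stems whose second-to-last letter is 'g' (sobuzugk → sobuzugkkeka, lilogt → lilogtteka, salhugk → salhugkkeka) double the final consonant and add -eka.
The other patterns: stems whose second-to-last letter is 'l' change the last vowel to 'a'; stems whose second-to-last letter is 'k' change the last vowel to 'e'; stems whose second-to-last letter is 'd' delete the last vowel and add -ob.
So pufborzagb → pufborzagbbeka.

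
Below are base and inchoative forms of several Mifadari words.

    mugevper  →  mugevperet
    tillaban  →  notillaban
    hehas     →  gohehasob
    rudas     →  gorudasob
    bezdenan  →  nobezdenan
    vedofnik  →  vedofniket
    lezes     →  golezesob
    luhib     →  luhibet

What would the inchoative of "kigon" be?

bezdenan and rudas both have last vowel 'a' yet inflect differently (nobezdenan, gorudasob), so the last vowel is not what conditions the rule; the final letter is.
"kigon" ends in -n. The stems ending in -n (bezdenan → nobezdenan, tillaban → notillaban) add the prefix no-.
The other patterns: stems ending in -s add go- … -ob around the stem; stems ending in -b, -k or -r add -et.
So kigon → nokigon.

nokigon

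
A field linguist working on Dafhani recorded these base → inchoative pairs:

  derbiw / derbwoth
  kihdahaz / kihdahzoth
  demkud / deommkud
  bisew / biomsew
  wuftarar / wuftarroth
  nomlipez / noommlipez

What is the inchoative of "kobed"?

koombed

kihdahaz and nomlipez both end in -z yet inflect differently (kihdahzoth, noommlipez), so the final letter is not what conditions the rule; the last vowel is.
"kobed" has last vowel 'e'. The stems whose last vowel is 'e' (nomlipez → noommlipez, bisew → biomsew) insert -om- after the first vowel.
The other pattern: stems whose last vowel is 'a' or 'i' delete the last vowel and add -oth.
So kobed → koombed.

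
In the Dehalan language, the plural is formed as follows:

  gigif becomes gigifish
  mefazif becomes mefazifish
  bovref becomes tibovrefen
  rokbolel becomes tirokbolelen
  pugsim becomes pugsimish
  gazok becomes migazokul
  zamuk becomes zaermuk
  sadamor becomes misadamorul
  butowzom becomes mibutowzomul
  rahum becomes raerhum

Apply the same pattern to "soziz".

sozizish

"soziz" has last vowel 'i'. The stems whose last vowel is 'i' (gigif → gigifish, mefazif → mefazifish, pugsim → pugsimish) add -ish.
So soziz → sozizish.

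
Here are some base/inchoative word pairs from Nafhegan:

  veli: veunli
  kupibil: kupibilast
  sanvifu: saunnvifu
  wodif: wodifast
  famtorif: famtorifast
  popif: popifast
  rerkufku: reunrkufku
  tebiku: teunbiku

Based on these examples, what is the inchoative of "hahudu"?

haunhudu

wodif and veli both have last vowel 'i' yet inflect differently (wodifast, veunli), so the last vowel is not what conditions the rule; whether the stem ends in a vowel or a consonant is.
"hahudu" ends in a vowel. The stems ending in a vowel (veli → veunli, rerkufku → reunrkufku, sanvifu → saunnvifu) insert -un- after the first vowel.
So hahudu → haunhudu.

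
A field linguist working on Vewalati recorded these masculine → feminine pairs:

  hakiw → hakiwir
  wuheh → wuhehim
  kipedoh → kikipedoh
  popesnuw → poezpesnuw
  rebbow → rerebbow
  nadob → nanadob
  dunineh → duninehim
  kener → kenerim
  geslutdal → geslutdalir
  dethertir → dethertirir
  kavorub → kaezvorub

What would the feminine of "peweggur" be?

kavorub and nadob both end in -b yet inflect differently (kaezvorub, nanadob), so the final letter is not what conditions the rule; the last vowel is.
"peweggur" has last vowel 'u'. The stems whose last vowel is 'u' (kavorub → kaezvorub, popesnuw → poezpesnuw) insert -ez- after the first vowel.
The other patterns: stems whose last vowel is 'e' add -im; stems whose last vowel is 'o' repeat the first consonant+vowel as a prefix; stems whose last vowel is 'a' or 'i' add -ir.
So peweggur → peezweggur.

peezweggur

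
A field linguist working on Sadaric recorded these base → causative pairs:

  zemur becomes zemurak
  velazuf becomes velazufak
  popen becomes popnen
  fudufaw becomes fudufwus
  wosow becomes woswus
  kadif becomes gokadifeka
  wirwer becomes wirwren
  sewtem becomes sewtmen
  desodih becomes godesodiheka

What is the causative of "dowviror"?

wirwer and zemur both end in -r yet inflect differently (wirwren, zemurak), so the final letter is not what conditions the rule; the last vowel is.
"dowviror" has last vowel 'o'. The one such stem in the data (wosow → woswus) deletes the last vowel and adds -us (as does fudufaw), so the same rule applies.
The other patterns: stems whose last vowel is 'i' add go- … -eka around the stem; stems whose last vowel is 'e' delete the last vowel and add -en; stems whose last vowel is 'u' add -ak.
So dowviror → dowvirrus.

dowvirrus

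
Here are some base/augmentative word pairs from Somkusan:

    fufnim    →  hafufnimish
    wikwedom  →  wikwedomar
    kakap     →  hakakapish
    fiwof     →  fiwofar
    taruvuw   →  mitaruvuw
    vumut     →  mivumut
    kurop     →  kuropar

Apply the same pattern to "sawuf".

wikwedom and fufnim both end in -m yet inflect differently (wikwedomar, hafufnimish), so the final letter is not what conditions the rule; the last vowel is.
"sawuf" has last vowel 'u'. The stems whose last vowel is 'u' (taruvuw → mitaruvuw, vumut → mivumut) add the prefix mi-.
The other patterns: stems whose last vowel is 'o' add -ar; stems whose last vowel is 'a' or 'i' add ha- … -ish around the stem.
So sawuf → misawuf.

misawuf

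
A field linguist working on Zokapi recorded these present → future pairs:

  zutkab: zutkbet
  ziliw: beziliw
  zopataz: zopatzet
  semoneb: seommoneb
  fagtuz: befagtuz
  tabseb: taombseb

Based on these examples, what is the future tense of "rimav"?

"rimav" has last vowel 'a'. The stems whose last vowel is 'a' (zopataz → zopatzet, zutkab → zutkbet) delete the last vowel and add -et.
So rimav → rimvet.

rimvet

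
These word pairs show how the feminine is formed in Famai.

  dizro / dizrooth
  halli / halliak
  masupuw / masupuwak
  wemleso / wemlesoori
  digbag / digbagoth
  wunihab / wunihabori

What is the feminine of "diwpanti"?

diwpantioth

wemleso and dizro both end in -o yet inflect differently (wemlesoori, dizrooth), so the final letter is not what conditions the rule; the first letter is.
"diwpanti" begins with d-. The stems beginning with d- (digbag → digbagoth, dizro → dizrooth) add -oth.
So diwpanti → diwpantioth.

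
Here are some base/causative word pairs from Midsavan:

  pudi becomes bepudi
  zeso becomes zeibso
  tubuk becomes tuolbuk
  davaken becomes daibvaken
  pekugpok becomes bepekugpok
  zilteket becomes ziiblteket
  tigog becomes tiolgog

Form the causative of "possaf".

bepossaf

"possaf" begins with p-. The stems beginning with p- (pekugpok → bepekugpok, pudi → bepudi) add the prefix be-.
So possaf → bepossaf.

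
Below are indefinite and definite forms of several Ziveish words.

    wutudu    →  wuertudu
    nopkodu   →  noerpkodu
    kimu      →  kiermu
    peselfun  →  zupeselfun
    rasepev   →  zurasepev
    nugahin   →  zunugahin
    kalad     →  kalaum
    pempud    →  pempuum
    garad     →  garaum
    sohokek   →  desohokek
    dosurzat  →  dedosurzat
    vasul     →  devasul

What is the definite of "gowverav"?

zugowverav

"gowverav" ends in -v. The one such stem in the data (rasepev → zurasepev) adds the prefix zu-, so the same rule applies.
The other patterns: stems ending in -u insert -er- after the first vowel; stems ending in -d drop the final letter and add -um; stems ending in -k, -l or -t add the prefix de-.
So gowverav → zugowverav.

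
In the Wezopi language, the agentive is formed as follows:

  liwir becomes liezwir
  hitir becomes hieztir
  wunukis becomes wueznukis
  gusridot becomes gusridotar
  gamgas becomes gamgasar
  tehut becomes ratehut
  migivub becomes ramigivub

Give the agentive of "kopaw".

wunukis and gamgas both end in -s yet inflect differently (wueznukis, gamgasar), so the final letter is not what conditions the rule; the last vowel is.
"kopaw" has last vowel 'a'. The one such stem in the data (gamgas → gamgasar) adds -ar, so the same rule applies.
So kopaw → kopawar.

kopawar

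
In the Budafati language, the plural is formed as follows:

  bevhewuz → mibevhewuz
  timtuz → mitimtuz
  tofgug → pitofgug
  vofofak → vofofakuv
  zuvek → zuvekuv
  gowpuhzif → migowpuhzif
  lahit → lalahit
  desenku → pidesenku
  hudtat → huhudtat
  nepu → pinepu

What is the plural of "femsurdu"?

"femsurdu" ends in -u. The stems ending in -u (desenku → pidesenku, nepu → pinepu) add the prefix pi-.
The other patterns: stems ending in -k add -uv; stems ending in -t repeat the first consonant+vowel as a prefix; stems ending in -f or -z add the prefix mi-.
So femsurdu → pifemsurdu.

pifemsurdu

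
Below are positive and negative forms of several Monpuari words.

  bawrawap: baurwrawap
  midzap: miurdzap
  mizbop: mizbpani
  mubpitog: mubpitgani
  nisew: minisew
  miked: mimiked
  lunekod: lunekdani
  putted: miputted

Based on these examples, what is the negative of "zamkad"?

zaurmkad

"zamkad" has last vowel 'a'. The stems whose last vowel is 'a' (midzap → miurdzap, bawrawap → baurwrawap) insert -ur- after the first vowel.
The other patterns: stems whose last vowel is 'o' delete the last vowel and add -ani; stems whose last vowel is 'e' add the prefix mi-.
So zamkad → zaurmkad.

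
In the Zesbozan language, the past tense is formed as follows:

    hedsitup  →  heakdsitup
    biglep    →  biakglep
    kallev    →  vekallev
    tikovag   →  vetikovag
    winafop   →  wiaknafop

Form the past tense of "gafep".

"gafep" ends in -p. The stems ending in -p (biglep → biakglep, hedsitup → heakdsitup, winafop → wiaknafop) insert -ak- after the first vowel.
The other pattern: stems ending in -g or -v add the prefix ve-.
So gafep → gaakfep.

gaakfep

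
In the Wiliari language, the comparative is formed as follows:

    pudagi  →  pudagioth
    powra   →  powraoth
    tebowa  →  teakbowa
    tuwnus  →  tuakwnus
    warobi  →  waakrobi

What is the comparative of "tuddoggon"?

tuakddoggon

powra and tebowa both end in -a yet inflect differently (powraoth, teakbowa), so the final letter is not what conditions the rule; the first letter is.
"tuddoggon" begins with t-. The stems beginning with t- (tebowa → teakbowa, tuwnus → tuakwnus) insert -ak- after the first vowel.
The other pattern: stems beginning with p- add -oth.
So tuddoggon → tuakddoggon.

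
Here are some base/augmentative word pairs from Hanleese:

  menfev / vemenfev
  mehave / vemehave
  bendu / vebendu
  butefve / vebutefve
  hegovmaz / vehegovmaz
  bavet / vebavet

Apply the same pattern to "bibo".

vebibo

Every pair shown (menfev → vemenfev, mehave → vemehave, bendu → vebendu, …) follows the same rule: add the prefix ve-.
So bibo → vebibo.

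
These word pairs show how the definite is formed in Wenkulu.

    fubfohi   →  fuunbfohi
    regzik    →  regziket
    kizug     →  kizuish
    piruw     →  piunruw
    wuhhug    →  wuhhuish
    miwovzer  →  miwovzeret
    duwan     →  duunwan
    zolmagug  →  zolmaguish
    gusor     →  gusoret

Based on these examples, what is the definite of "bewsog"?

regzik and fubfohi both have last vowel 'i' yet inflect differently (regziket, fuunbfohi), so the last vowel is not what conditions the rule; the final letter is.
"bewsog" ends in -g. The stems ending in -g (zolmagug → zolmaguish, kizug → kizuish, wuhhug → wuhhuish) drop the final letter and add -ish.
The other patterns: stems ending in -k or -r add -et; stems ending in -i, -n or -w insert -un- after the first vowel.
So bewsog → bewsoish.

bewsoish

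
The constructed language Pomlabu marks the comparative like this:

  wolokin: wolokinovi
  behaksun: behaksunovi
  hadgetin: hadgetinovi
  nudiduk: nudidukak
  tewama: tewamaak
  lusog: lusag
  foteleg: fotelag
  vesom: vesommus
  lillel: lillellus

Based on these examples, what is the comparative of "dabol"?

dabollus

behaksun and nudiduk both have last vowel 'u' yet inflect differently (behaksunovi, nudidukak), so the last vowel is not what conditions the rule; the final letter is.
"dabol" ends in -l. The one such stem in the data (lillel → lillellus) doubles the final consonant and adds -us (as does vesom), so the same rule applies.
The other patterns: stems ending in -n add -ovi; stems ending in -a or -k add -ak; stems ending in -g change the last vowel to 'a'.
So dabol → dabollus.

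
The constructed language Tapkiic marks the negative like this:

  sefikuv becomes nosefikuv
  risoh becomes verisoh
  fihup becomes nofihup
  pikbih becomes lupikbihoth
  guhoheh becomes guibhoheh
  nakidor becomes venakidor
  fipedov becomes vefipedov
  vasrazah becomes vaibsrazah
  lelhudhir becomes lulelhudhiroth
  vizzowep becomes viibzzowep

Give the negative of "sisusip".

"sisusip" has last vowel 'i'. The stems whose last vowel is 'i' (lelhudhir → lulelhudhiroth, pikbih → lupikbihoth) add lu- … -oth around the stem.
So sisusip → lusisusipoth.

lusisusipoth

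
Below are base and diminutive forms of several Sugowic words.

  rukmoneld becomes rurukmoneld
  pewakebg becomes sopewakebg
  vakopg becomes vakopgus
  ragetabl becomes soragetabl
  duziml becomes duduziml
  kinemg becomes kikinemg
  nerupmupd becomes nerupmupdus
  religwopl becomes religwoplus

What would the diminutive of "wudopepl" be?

"wudopepl" has second-to-last letter 'p'. The stems whose second-to-last letter is 'p' (religwopl → religwoplus, nerupmupd → nerupmupdus, vakopg → vakopgus) add -us.
The other patterns: stems whose second-to-last letter is 'b' add the prefix so-; stems whose second-to-last letter is 'l' or 'm' repeat the first consonant+vowel as a prefix.
So wudopepl → wudopeplus.

wudopeplus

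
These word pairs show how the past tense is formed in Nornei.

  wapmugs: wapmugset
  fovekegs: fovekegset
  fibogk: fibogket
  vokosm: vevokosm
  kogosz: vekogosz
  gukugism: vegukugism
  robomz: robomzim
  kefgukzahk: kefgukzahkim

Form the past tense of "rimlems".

"rimlems" has second-to-last letter 'm'. The one such stem in the data (robomz → robomzim) adds -im, so the same rule applies.
So rimlems → rimlemsim.

rimlemsim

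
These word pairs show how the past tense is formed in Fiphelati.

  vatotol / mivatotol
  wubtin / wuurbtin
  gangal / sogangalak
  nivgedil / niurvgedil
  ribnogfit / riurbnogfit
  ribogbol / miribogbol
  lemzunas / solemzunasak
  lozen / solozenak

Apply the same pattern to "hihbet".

ribogbol and nivgedil both end in -l yet inflect differently (miribogbol, niurvgedil), so the final letter is not what conditions the rule; the last vowel is.
"hihbet" has last vowel 'e'. The one such stem in the data (lozen → solozenak) adds so- … -ak around the stem, so the same rule applies.
The other patterns: stems whose last vowel is 'o' add the prefix mi-; stems whose last vowel is 'i' insert -ur- after the first vowel.
So hihbet → sohihbetak.

sohihbetak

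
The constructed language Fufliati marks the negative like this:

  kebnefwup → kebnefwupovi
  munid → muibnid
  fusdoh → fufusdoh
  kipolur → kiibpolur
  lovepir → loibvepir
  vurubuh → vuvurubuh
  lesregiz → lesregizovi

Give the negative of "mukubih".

mumukubih

lesregiz and lovepir both have last vowel 'i' yet inflect differently (lesregizovi, loibvepir), so the last vowel is not what conditions the rule; the final letter is.
"mukubih" ends in -h. The stems ending in -h (vurubuh → vuvurubuh, fusdoh → fufusdoh) repeat the first consonant+vowel as a prefix.
So mukubih → mumukubih.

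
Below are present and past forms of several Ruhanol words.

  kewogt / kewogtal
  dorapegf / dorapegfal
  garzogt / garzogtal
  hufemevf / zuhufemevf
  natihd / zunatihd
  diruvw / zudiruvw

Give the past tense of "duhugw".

duhugwal

"duhugw" has second-to-last letter 'g'. The stems whose second-to-last letter is 'g' (kewogt → kewogtal, dorapegf → dorapegfal, garzogt → garzogtal) add -al.
The other pattern: stems whose second-to-last letter is 'h' or 'v' add the prefix zu-.
So duhugw → duhugwal.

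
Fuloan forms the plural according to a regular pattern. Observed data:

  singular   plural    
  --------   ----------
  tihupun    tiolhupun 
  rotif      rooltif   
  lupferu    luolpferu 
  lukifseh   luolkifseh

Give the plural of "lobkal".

Every pair shown (tihupun → tiolhupun, rotif → rooltif, lupferu → luolpferu, …) follows the same rule: insert -ol- after the first vowel.
So lobkal → loolbkal.

loolbkal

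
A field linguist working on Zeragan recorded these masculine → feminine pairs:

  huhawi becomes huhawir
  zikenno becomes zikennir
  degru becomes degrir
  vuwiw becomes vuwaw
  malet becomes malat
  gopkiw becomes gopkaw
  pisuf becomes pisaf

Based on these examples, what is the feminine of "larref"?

larraf

huhawi and vuwiw both have last vowel 'i' yet inflect differently (huhawir, vuwaw), so the last vowel is not what conditions the rule; whether the stem ends in a vowel or a consonant is.
"larref" ends in a consonant. The stems ending in a consonant (vuwiw → vuwaw, malet → malat, gopkiw → gopkaw) change the last vowel to 'a'.
The other pattern: stems ending in a vowel drop the final letter and add -ir.
So larref → larraf.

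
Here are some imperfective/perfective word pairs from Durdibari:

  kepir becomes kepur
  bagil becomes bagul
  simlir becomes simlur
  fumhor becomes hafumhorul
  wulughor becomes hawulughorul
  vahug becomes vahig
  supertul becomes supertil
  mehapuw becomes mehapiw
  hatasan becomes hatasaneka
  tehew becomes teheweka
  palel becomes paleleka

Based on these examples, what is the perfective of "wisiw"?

wisuw

kepir and fumhor both end in -r yet inflect differently (kepur, hafumhorul), so the final letter is not what conditions the rule; the last vowel is.
"wisiw" has last vowel 'i'. The stems whose last vowel is 'i' (kepir → kepur, bagil → bagul, simlir → simlur) change the last vowel to 'u'.
So wisiw → wisuw.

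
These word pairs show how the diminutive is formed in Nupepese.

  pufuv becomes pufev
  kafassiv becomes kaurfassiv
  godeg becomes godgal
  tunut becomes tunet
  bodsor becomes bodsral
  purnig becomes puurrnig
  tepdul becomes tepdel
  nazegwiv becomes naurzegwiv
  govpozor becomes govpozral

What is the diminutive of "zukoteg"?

nazegwiv and pufuv both end in -v yet inflect differently (naurzegwiv, pufev), so the final letter is not what conditions the rule; the last vowel is.
"zukoteg" has last vowel 'e'. The one such stem in the data (godeg → godgal) deletes the last vowel and adds -al (as do bodsor, govpozor), so the same rule applies.
The other patterns: stems whose last vowel is 'i' insert -ur- after the first vowel; stems whose last vowel is 'u' change the last vowel to 'e'.
So zukoteg → zukotgal.

zukotgal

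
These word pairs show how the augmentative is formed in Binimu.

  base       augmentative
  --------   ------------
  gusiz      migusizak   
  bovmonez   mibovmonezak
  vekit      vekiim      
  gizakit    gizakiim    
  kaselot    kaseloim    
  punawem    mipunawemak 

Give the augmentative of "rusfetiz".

gizakit and gusiz both have last vowel 'i' yet inflect differently (gizakiim, migusizak), so the last vowel is not what conditions the rule; the final letter is.
"rusfetiz" ends in -z. The stems ending in -z (bovmonez → mibovmonezak, gusiz → migusizak) add mi- … -ak around the stem.
The other pattern: stems ending in -t drop the final letter and add -im.
So rusfetiz → mirusfetizak.

mirusfetizak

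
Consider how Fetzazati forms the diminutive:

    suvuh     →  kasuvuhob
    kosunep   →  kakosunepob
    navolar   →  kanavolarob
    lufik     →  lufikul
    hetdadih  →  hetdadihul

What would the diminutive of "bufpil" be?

"bufpil" has last vowel 'i'. The stems whose last vowel is 'i' (lufik → lufikul, hetdadih → hetdadihul) add -ul.
So bufpil → bufpilul.

bufpilul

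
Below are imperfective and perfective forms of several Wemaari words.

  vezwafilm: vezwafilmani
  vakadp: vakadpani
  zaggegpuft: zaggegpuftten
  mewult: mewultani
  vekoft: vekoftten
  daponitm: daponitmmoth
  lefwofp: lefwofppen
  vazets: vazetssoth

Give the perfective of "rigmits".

rigmitssoth

zaggegpuft and mewult both end in -t yet inflect differently (zaggegpuftten, mewultani), so the final letter is not what conditions the rule; the second-to-last letter is.
"rigmits" has second-to-last letter 't'. The stems whose second-to-last letter is 't' (vazets → vazetssoth, daponitm → daponitmmoth) double the final consonant and add -oth.
So rigmits → rigmitssoth.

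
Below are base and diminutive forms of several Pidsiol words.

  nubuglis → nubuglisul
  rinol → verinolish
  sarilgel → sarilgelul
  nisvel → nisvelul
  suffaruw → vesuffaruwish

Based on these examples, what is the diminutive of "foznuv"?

vefoznuvish

sarilgel and rinol both end in -l yet inflect differently (sarilgelul, verinolish), so the final letter is not what conditions the rule; the last vowel is.
"foznuv" has last vowel 'u'. The one such stem in the data (suffaruw → vesuffaruwish) adds ve- … -ish around the stem, so the same rule applies.
The other pattern: stems whose last vowel is 'e' or 'i' add -ul.
So foznuv → vefoznuvish.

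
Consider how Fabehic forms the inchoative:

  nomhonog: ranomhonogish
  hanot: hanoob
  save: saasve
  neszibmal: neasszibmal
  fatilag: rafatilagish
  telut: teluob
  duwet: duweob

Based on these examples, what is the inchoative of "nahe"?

naashe

"nahe" ends in -e. The one such stem in the data (save → saasve) inserts -as- after the first vowel (as does neszibmal), so the same rule applies.
The other patterns: stems ending in -g add ra- … -ish around the stem; stems ending in -t drop the final letter and add -ob.
So nahe → naashe.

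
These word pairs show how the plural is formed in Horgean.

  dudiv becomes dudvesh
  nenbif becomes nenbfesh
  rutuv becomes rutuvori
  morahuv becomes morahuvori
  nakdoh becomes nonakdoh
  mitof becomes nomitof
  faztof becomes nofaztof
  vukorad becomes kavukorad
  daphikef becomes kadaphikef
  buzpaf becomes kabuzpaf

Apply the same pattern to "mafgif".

mafgfesh

dudiv and rutuv both end in -v yet inflect differently (dudvesh, rutuvori), so the final letter is not what conditions the rule; the last vowel is.
"mafgif" has last vowel 'i'. The stems whose last vowel is 'i' (dudiv → dudvesh, nenbif → nenbfesh) delete the last vowel and add -esh.
So mafgif → mafgfesh.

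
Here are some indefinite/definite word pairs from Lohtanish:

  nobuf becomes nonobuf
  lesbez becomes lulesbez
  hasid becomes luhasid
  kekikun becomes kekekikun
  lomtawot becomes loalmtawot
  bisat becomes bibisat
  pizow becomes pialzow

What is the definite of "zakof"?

"zakof" has last vowel 'o'. The stems whose last vowel is 'o' (pizow → pialzow, lomtawot → loalmtawot) insert -al- after the first vowel.
The other patterns: stems whose last vowel is 'a' or 'u' repeat the first consonant+vowel as a prefix; stems whose last vowel is 'e' or 'i' add the prefix lu-.
So zakof → zaalkof.

zaalkof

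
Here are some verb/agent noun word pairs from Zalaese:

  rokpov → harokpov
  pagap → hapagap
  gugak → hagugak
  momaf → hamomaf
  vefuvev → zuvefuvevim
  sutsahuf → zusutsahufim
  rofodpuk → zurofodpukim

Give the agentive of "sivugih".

zusivugihim

"sivugih" has 3 vowels. The stems with 3 vowels (vefuvev → zuvefuvevim, sutsahuf → zusutsahufim, rofodpuk → zurofodpukim) add zu- … -im around the stem.
The other pattern: stems with 2 vowels add the prefix ha-.
So sivugih → zusivugihim.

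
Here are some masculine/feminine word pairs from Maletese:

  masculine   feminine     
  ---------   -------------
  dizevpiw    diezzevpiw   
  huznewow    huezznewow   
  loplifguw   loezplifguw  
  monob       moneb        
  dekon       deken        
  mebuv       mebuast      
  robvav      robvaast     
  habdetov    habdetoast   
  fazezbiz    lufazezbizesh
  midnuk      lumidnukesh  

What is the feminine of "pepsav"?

pepsaast

"pepsav" ends in -v. The stems ending in -v (mebuv → mebuast, robvav → robvaast, habdetov → habdetoast) drop the final letter and add -ast.
So pepsav → pepsaast.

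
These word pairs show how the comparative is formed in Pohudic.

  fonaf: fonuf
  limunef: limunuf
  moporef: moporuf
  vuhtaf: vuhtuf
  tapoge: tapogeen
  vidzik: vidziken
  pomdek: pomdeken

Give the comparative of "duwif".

duwuf

"duwif" ends in -f. The stems ending in -f (fonaf → fonuf, moporef → moporuf, vuhtaf → vuhtuf) change the last vowel to 'u'.
The other pattern: stems ending in -e or -k add -en.
So duwif → duwuf.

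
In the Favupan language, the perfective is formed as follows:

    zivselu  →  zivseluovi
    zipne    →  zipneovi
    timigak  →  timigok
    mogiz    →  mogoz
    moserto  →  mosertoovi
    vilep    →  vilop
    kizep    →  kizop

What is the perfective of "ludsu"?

kizep and zipne both have last vowel 'e' yet inflect differently (kizop, zipneovi), so the last vowel is not what conditions the rule; whether the stem ends in a vowel or a consonant is.
"ludsu" ends in a vowel. The stems ending in a vowel (zivselu → zivseluovi, zipne → zipneovi, moserto → mosertoovi) add -ovi.
The other pattern: stems ending in a consonant change the last vowel to 'o'.
So ludsu → ludsuovi.

ludsuovi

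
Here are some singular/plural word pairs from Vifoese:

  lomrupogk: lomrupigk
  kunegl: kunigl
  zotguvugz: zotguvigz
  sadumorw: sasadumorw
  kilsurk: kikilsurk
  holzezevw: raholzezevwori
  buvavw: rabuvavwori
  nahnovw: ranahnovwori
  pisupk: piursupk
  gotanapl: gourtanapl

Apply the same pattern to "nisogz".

lomrupogk and kilsurk both end in -k yet inflect differently (lomrupigk, kikilsurk), so the final letter is not what conditions the rule; the second-to-last letter is.
"nisogz" has second-to-last letter 'g'. The stems whose second-to-last letter is 'g' (lomrupogk → lomrupigk, kunegl → kunigl, zotguvugz → zotguvigz) change the last vowel to 'i'.
The other patterns: stems whose second-to-last letter is 'r' repeat the first consonant+vowel as a prefix; stems whose second-to-last letter is 'v' add ra- … -ori around the stem; stems whose second-to-last letter is 'p' insert -ur- after the first vowel.
So nisogz → nisigz.

nisigz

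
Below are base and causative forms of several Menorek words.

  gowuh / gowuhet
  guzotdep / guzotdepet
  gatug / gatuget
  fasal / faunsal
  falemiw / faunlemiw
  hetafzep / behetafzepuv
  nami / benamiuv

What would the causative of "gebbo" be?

guzotdep and hetafzep both end in -p yet inflect differently (guzotdepet, behetafzepuv), so the final letter is not what conditions the rule; the first letter is.
"gebbo" begins with g-. The stems beginning with g- (gowuh → gowuhet, guzotdep → guzotdepet, gatug → gatuget) add -et.
So gebbo → gebboet.

gebboet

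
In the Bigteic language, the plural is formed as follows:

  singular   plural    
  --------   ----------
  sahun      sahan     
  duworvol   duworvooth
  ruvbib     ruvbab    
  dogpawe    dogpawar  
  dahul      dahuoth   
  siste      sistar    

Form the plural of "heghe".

dahul and sahun both have last vowel 'u' yet inflect differently (dahuoth, sahan), so the last vowel is not what conditions the rule; the final letter is.
"heghe" ends in -e. The stems ending in -e (siste → sistar, dogpawe → dogpawar) drop the final letter and add -ar.
So heghe → heghar.

heghar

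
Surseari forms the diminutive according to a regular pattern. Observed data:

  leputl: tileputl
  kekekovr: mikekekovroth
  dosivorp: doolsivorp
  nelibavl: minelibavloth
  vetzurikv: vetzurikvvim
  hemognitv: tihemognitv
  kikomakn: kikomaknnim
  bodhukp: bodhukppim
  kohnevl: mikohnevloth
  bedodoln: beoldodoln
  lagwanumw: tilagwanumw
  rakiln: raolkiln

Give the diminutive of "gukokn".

gukoknnim

"gukokn" has second-to-last letter 'k'. The stems whose second-to-last letter is 'k' (vetzurikv → vetzurikvvim, kikomakn → kikomaknnim, bodhukp → bodhukppim) double the final consonant and add -im.
So gukokn → gukoknnim.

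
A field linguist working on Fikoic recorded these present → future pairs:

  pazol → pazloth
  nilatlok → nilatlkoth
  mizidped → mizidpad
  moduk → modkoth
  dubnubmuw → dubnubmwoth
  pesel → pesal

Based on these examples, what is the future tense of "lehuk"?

lehkoth

pesel and pazol both end in -l yet inflect differently (pesal, pazloth), so the final letter is not what conditions the rule; the last vowel is.
"lehuk" has last vowel 'u'. The stems whose last vowel is 'u' (dubnubmuw → dubnubmwoth, moduk → modkoth) delete the last vowel and add -oth.
The other pattern: stems whose last vowel is 'e' change the last vowel to 'a'.
So lehuk → lehkoth.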